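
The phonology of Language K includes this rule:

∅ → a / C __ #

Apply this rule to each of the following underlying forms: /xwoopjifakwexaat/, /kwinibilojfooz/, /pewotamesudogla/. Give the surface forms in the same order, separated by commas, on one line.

/xwoopjifakwexaat/: the form ends in the consonant /t/, so [a] is inserted word-finally. → [xwoopjifakwexaata].
/kwinibilojfooz/: the form ends in the consonant /z/, so [a] is inserted word-finally. → [kwinibilojfooza].
/pewotamesudogla/: the rule's environment is not met; surfaces unchanged as [pewotamesudogla].

xwoopjifakwexaata, kwinibilojfooza, pewotamesudogla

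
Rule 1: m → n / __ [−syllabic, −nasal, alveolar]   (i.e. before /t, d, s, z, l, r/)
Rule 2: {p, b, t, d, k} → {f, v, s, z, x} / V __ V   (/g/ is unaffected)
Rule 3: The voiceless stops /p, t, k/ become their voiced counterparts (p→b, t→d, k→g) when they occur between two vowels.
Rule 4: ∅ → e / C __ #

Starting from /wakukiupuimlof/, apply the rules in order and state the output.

waxuxiufuinlofe

Rule 1 (nasal place assimilation): /m/ precedes the alveolar consonant /l/, so it assimilates in place to [n]. /wakukiupuimlof/ → wakukiupuinlof.
Rule 2 (intervocalic spirantization): /k/ is a stop between vowels /a/ and /u/, so it spirantizes to the fricative [x]. /k/ is a stop between vowels /u/ and /i/, so it spirantizes to the fricative [x]. /p/ is a stop between vowels /u/ and /u/, so it spirantizes to the fricative [f]. /wakukiupuinlof/ → waxuxiufuinlof.
Rule 3 (intervocalic voicing): no segment meets the environment; /waxuxiufuinlof/ is unchanged.
Rule 4 (final e-epenthesis): the form ends in the consonant /f/, so [e] is inserted word-finally. /waxuxiufuinlof/ → waxuxiufuinlofe.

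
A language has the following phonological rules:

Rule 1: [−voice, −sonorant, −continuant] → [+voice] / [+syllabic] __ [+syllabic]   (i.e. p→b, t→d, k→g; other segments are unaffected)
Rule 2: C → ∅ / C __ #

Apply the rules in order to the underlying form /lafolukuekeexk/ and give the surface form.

lafoluguegeex

Rule 1 (intervocalic voicing): /k/ is a voiceless stop between vowels /u/ and /u/, so it voices to [g]. /k/ is a voiceless stop between vowels /e/ and /e/, so it voices to [g]. /lafolukuekeexk/ → lafoluguegeexk.
Rule 2 (final cluster simplification): /k/ is the second consonant of a word-final cluster /xk/, so it deletes. /lafoluguegeexk/ → lafoluguegeex.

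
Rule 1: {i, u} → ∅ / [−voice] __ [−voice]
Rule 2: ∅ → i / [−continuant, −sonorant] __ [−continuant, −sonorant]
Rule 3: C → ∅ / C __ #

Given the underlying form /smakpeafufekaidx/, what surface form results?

smakipeaffekaid

Rule 1 (high vowel syncope): /u/ is a high vowel flanked by voiceless consonants /f/ and /f/, so it deletes. /smakpeafufekaidx/ → smakpeaffekaidx.
Rule 2 (stop-cluster i-epenthesis): /k/ and /p/ form a stop–stop cluster, so [i] is inserted between them. /smakpeaffekaidx/ → smakipeaffekaidx.
Rule 3 (final cluster simplification): /x/ is the second consonant of a word-final cluster /dx/, so it deletes. /smakipeaffekaidx/ → smakipeaffekaid.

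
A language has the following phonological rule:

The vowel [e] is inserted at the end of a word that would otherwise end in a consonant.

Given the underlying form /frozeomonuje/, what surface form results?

No segment of /frozeomonuje/ meets the structural description of the rule, so the form surfaces unchanged.

frozeomonuje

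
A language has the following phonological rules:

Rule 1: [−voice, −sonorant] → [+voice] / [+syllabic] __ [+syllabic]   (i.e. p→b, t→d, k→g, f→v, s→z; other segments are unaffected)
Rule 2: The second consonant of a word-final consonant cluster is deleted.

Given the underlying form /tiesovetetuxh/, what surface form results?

Rule 1 (intervocalic voicing): /s/ is a voiceless obstruent between vowels /e/ and /o/, so it voices to [z]. /t/ is a voiceless obstruent between vowels /e/ and /e/, so it voices to [d]. /t/ is a voiceless obstruent between vowels /e/ and /u/, so it voices to [d]. /tiesovetetuxh/ → tiezovededuxh.
Rule 2 (final cluster simplification): /h/ is the second consonant of a word-final cluster /xh/, so it deletes. /tiezovededuxh/ → tiezovededux.

tiezovededux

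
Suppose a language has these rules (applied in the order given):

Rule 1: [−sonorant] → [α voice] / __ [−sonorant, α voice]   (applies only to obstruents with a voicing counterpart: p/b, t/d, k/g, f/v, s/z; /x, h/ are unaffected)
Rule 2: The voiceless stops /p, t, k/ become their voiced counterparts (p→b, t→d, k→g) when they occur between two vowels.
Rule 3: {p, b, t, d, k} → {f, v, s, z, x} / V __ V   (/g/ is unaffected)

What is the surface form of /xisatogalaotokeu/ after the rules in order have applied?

Rule 1 (regressive voicing assimilation): no segment meets the environment; /xisatogalaotokeu/ is unchanged.
Rule 2 (intervocalic voicing): /t/ is a voiceless stop between vowels /a/ and /o/, so it voices to [d]. /t/ is a voiceless stop between vowels /o/ and /o/, so it voices to [d]. /k/ is a voiceless stop between vowels /o/ and /e/, so it voices to [g]. /xisatogalaotokeu/ → xisadogalaodogeu.
Rule 3 (intervocalic spirantization): /d/ is a stop between vowels /a/ and /o/, so it spirantizes to the fricative [z]. /d/ is a stop between vowels /o/ and /o/, so it spirantizes to the fricative [z]. /xisadogalaodogeu/ → xisazogalaozogeu.

xisazogalaozogeu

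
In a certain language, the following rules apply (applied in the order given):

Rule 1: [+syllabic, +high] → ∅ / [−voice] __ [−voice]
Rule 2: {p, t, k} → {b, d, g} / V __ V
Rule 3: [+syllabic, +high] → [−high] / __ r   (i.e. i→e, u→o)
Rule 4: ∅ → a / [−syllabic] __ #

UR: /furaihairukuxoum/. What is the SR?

foraihaerukxouma

Rule 1 (high vowel syncope): /u/ is a high vowel flanked by voiceless consonants /k/ and /x/, so it deletes. /furaihairukuxoum/ → furaihairukxoum.
Rule 2 (intervocalic voicing): no segment meets the environment; /furaihairukxoum/ is unchanged.
Rule 3 (pre-rhotic lowering): /u/ is a high vowel immediately before /r/, so it lowers to [o]. /i/ is a high vowel immediately before /r/, so it lowers to [e]. /furaihairukxoum/ → foraihaerukxoum.
Rule 4 (final a-epenthesis): the form ends in the consonant /m/, so [a] is inserted word-finally. /foraihaerukxoum/ → foraihaerukxouma.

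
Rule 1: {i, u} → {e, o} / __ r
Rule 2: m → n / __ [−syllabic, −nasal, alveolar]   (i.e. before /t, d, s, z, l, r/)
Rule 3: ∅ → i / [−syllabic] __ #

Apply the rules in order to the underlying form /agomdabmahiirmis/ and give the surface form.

Rule 1 (pre-rhotic lowering): /i/ is a high vowel immediately before /r/, so it lowers to [e]. /agomdabmahiirmis/ → agomdabmahiermis.
Rule 2 (nasal place assimilation): /m/ precedes the alveolar consonant /d/, so it assimilates in place to [n]. /agomdabmahiermis/ → agondabmahiermis.
Rule 3 (final i-epenthesis): the form ends in the consonant /s/, so [i] is inserted word-finally. /agondabmahiermis/ → agondabmahiermisi.

agondabmahiermisi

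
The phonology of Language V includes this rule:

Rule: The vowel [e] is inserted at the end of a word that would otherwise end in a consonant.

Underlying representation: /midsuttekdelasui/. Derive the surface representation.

midsuttekdelasui

No segment of /midsuttekdelasui/ meets the structural description of the rule, so the form surfaces unchanged.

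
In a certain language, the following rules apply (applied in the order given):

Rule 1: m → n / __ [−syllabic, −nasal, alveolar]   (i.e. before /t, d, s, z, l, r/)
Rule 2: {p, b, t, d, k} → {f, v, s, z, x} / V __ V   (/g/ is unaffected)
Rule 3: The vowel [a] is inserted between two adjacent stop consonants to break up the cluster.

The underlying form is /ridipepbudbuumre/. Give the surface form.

Rule 1 (nasal place assimilation): /m/ precedes the alveolar consonant /r/, so it assimilates in place to [n]. /ridipepbudbuumre/ → ridipepbudbuunre.
Rule 2 (intervocalic spirantization): /d/ is a stop between vowels /i/ and /i/, so it spirantizes to the fricative [z]. /p/ is a stop between vowels /i/ and /e/, so it spirantizes to the fricative [f]. /ridipepbudbuunre/ → rizifepbudbuunre.
Rule 3 (stop-cluster a-epenthesis): /p/ and /b/ form a stop–stop cluster, so [a] is inserted between them. /d/ and /b/ form a stop–stop cluster, so [a] is inserted between them. /rizifepbudbuunre/ → rizifepabudabuunre.

rizifepabudabuunre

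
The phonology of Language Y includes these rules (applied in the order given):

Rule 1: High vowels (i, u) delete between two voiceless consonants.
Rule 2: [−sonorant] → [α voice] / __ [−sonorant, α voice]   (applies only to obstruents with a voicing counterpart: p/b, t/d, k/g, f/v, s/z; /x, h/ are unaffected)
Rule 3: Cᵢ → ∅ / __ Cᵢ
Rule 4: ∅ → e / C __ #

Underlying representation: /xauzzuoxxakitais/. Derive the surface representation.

Rule 1 (high vowel syncope): /i/ is a high vowel flanked by voiceless consonants /k/ and /t/, so it deletes. /xauzzuoxxakitais/ → xauzzuoxxaktais.
Rule 2 (regressive voicing assimilation): no segment meets the environment; /xauzzuoxxaktais/ is unchanged.
Rule 3 (degemination): /zz/ is a geminate; the first /z/ deletes. /xx/ is a geminate; the first /x/ deletes. /xauzzuoxxaktais/ → xauzuoxaktais.
Rule 4 (final e-epenthesis): the form ends in the consonant /s/, so [e] is inserted word-finally. /xauzuoxaktais/ → xauzuoxaktaise.

xauzuoxaktaise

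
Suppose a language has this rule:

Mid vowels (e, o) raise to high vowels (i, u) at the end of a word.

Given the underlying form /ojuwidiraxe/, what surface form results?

ojuwidiraxi

Scanning /ojuwidiraxe/: /o/ at position 1 is not in the conditioning environment; /e/ is a mid vowel in word-final position, so it raises to [i].
Result: [ojuwidiraxi].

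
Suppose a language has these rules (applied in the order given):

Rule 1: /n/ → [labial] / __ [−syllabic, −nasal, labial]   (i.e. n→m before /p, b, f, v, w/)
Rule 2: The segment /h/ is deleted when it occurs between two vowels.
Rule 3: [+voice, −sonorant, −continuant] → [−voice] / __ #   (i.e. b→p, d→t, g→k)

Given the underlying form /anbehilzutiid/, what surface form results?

ambeilzutiit

Rule 1 (nasal place assimilation): /n/ precedes the labial consonant /b/, so it assimilates in place to [m]. /anbehilzutiid/ → ambehilzutiid.
Rule 2 (intervocalic h-deletion): /h/ occurs between vowels /e/ and /i/, so it deletes. /ambehilzutiid/ → ambeilzutiid.
Rule 3 (final devoicing): /d/ is a voiced stop in word-final position, so it devoices to [t]. /ambeilzutiid/ → ambeilzutiit.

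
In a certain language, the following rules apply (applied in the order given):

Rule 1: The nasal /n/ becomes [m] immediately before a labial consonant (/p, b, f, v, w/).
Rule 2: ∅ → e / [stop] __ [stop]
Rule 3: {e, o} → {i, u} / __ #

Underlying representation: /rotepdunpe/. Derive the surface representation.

rotepedumpi

Rule 1 (nasal place assimilation): /n/ precedes the labial consonant /p/, so it assimilates in place to [m]. /rotepdunpe/ → rotepdumpe.
Rule 2 (stop-cluster e-epenthesis): /p/ and /d/ form a stop–stop cluster, so [e] is inserted between them. /rotepdumpe/ → rotepedumpe.
Rule 3 (final vowel raising): /e/ is a mid vowel in word-final position, so it raises to [i]. /rotepedumpe/ → rotepedumpi.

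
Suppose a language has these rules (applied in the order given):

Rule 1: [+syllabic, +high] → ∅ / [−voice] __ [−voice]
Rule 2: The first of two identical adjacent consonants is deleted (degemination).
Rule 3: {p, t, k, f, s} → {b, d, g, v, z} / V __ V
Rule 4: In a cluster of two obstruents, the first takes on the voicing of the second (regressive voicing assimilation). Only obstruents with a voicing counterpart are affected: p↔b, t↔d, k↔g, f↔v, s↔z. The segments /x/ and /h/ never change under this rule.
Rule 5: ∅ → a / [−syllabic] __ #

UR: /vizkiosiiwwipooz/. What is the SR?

viskioziiwibooza

Rule 1 (high vowel syncope): no segment meets the environment; /vizkiosiiwwipooz/ is unchanged.
Rule 2 (degemination): /ww/ is a geminate; the first /w/ deletes. /vizkiosiiwwipooz/ → vizkiosiiwipooz.
Rule 3 (intervocalic voicing): /s/ is a voiceless obstruent between vowels /o/ and /i/, so it voices to [z]. /p/ is a voiceless obstruent between vowels /i/ and /o/, so it voices to [b]. /vizkiosiiwipooz/ → vizkioziiwibooz.
Rule 4 (regressive voicing assimilation): /z/ precedes the voiceless obstruent /k/, so it devoices to [s] by assimilation. /vizkioziiwibooz/ → viskioziiwibooz.
Rule 5 (final a-epenthesis): the form ends in the consonant /z/, so [a] is inserted word-finally. /viskioziiwibooz/ → viskioziiwibooza.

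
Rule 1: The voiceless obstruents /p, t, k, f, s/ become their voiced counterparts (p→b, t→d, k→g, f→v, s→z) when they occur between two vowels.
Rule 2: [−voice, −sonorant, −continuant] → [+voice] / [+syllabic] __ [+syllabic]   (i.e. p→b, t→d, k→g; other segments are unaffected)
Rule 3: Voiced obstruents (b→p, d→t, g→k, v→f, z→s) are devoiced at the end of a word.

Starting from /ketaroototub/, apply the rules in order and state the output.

Rule 1 (intervocalic voicing): /t/ is a voiceless obstruent between vowels /e/ and /a/, so it voices to [d]. /t/ is a voiceless obstruent between vowels /o/ and /o/, so it voices to [d]. /t/ is a voiceless obstruent between vowels /o/ and /u/, so it voices to [d]. /ketaroototub/ → kedaroododub.
Rule 2 (intervocalic voicing): no segment meets the environment; /kedaroododub/ is unchanged.
Rule 3 (final devoicing): /b/ is a voiced obstruent in word-final position, so it devoices to [p]. /kedaroododub/ → kedaroododup.

kedaroododup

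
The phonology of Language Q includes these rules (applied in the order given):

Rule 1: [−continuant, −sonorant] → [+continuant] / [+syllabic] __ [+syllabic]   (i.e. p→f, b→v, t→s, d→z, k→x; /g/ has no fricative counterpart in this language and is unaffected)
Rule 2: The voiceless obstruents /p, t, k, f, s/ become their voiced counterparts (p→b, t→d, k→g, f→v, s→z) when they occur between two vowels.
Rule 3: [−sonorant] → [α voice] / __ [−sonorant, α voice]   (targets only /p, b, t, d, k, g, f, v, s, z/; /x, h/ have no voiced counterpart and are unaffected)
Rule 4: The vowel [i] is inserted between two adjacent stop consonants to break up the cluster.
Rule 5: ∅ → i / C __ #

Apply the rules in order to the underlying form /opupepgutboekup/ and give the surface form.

Rule 1 (intervocalic spirantization): /p/ is a stop between vowels /o/ and /u/, so it spirantizes to the fricative [f]. /p/ is a stop between vowels /u/ and /e/, so it spirantizes to the fricative [f]. /k/ is a stop between vowels /e/ and /u/, so it spirantizes to the fricative [x]. /opupepgutboekup/ → ofufepgutboexup.
Rule 2 (intervocalic voicing): /f/ is a voiceless obstruent between vowels /o/ and /u/, so it voices to [v]. /f/ is a voiceless obstruent between vowels /u/ and /e/, so it voices to [v]. /ofufepgutboexup/ → ovuvepgutboexup.
Rule 3 (regressive voicing assimilation): /p/ precedes the voiced obstruent /g/, so it voices to [b] by assimilation. /t/ precedes the voiced obstruent /b/, so it voices to [d] by assimilation. /ovuvepgutboexup/ → ovuvebgudboexup.
Rule 4 (stop-cluster i-epenthesis): /b/ and /g/ form a stop–stop cluster, so [i] is inserted between them. /d/ and /b/ form a stop–stop cluster, so [i] is inserted between them. /ovuvebgudboexup/ → ovuvebigudiboexup.
Rule 5 (final i-epenthesis): the form ends in the consonant /p/, so [i] is inserted word-finally. /ovuvebigudiboexup/ → ovuvebigudiboexupi.

ovuvebigudiboexupi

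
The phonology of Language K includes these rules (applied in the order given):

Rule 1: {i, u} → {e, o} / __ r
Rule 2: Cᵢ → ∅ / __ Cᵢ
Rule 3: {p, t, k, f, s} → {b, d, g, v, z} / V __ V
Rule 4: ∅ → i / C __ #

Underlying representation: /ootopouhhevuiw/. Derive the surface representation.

Rule 1 (pre-rhotic lowering): no segment meets the environment; /ootopouhhevuiw/ is unchanged.
Rule 2 (degemination): /hh/ is a geminate; the first /h/ deletes. /ootopouhhevuiw/ → ootopouhevuiw.
Rule 3 (intervocalic voicing): /t/ is a voiceless obstruent between vowels /o/ and /o/, so it voices to [d]. /p/ is a voiceless obstruent between vowels /o/ and /o/, so it voices to [b]. /ootopouhevuiw/ → oodobouhevuiw.
Rule 4 (final i-epenthesis): the form ends in the consonant /w/, so [i] is inserted word-finally. /oodobouhevuiw/ → oodobouhevuiwi.

oodobouhevuiwi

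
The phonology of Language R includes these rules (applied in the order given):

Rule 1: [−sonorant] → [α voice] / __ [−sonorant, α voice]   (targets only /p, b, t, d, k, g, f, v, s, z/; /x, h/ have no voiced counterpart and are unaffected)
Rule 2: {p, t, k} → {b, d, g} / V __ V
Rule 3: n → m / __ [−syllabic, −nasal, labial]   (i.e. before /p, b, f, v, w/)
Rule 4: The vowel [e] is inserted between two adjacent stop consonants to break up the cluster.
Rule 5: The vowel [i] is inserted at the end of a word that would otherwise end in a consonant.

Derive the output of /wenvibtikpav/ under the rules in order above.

Rule 1 (regressive voicing assimilation): /b/ precedes the voiceless obstruent /t/, so it devoices to [p] by assimilation. /wenvibtikpav/ → wenviptikpav.
Rule 2 (intervocalic voicing): no segment meets the environment; /wenviptikpav/ is unchanged.
Rule 3 (nasal place assimilation): /n/ precedes the labial consonant /v/, so it assimilates in place to [m]. /wenviptikpav/ → wemviptikpav.
Rule 4 (stop-cluster e-epenthesis): /p/ and /t/ form a stop–stop cluster, so [e] is inserted between them. /k/ and /p/ form a stop–stop cluster, so [e] is inserted between them. /wemviptikpav/ → wemvipetikepav.
Rule 5 (final i-epenthesis): the form ends in the consonant /v/, so [i] is inserted word-finally. /wemvipetikepav/ → wemvipetikepavi.

wemvipetikepavi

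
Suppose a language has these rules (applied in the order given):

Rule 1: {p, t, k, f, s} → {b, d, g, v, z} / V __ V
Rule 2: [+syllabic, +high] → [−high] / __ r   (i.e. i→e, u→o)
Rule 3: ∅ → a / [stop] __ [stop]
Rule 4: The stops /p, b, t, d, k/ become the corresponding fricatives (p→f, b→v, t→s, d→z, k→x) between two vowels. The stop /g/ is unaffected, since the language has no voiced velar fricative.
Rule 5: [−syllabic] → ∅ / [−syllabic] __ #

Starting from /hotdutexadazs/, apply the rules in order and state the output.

Rule 1 (intervocalic voicing): /t/ is a voiceless obstruent between vowels /u/ and /e/, so it voices to [d]. /hotdutexadazs/ → hotdudexadazs.
Rule 2 (pre-rhotic lowering): no segment meets the environment; /hotdudexadazs/ is unchanged.
Rule 3 (stop-cluster a-epenthesis): /t/ and /d/ form a stop–stop cluster, so [a] is inserted between them. /hotdudexadazs/ → hotadudexadazs.
Rule 4 (intervocalic spirantization): /t/ is a stop between vowels /o/ and /a/, so it spirantizes to the fricative [s]. /d/ is a stop between vowels /a/ and /u/, so it spirantizes to the fricative [z]. /d/ is a stop between vowels /u/ and /e/, so it spirantizes to the fricative [z]. /d/ is a stop between vowels /a/ and /a/, so it spirantizes to the fricative [z]. /hotadudexadazs/ → hosazuzexazazs.
Rule 5 (final cluster simplification): /s/ is the second consonant of a word-final cluster /zs/, so it deletes. /hosazuzexazazs/ → hosazuzexazaz.

hosazuzexazaz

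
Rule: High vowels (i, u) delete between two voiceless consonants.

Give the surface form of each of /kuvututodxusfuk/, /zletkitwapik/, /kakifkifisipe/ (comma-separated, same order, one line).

kuvuttodxsfk, zletktwapk, kakfkfspe

/kuvututodxusfuk/: /u/ is a high vowel flanked by voiceless consonants /t/ and /t/, so it deletes. /u/ is a high vowel flanked by voiceless consonants /x/ and /s/, so it deletes. /u/ is a high vowel flanked by voiceless consonants /f/ and /k/, so it deletes. → [kuvuttodxsfk].
/zletkitwapik/: /i/ is a high vowel flanked by voiceless consonants /k/ and /t/, so it deletes. /i/ is a high vowel flanked by voiceless consonants /p/ and /k/, so it deletes. → [zletktwapk].
/kakifkifisipe/: /i/ is a high vowel flanked by voiceless consonants /k/ and /f/, so it deletes. /i/ is a high vowel flanked by voiceless consonants /k/ and /f/, so it deletes. /i/ is a high vowel flanked by voiceless consonants /f/ and /s/, so it deletes. /i/ is a high vowel flanked by voiceless consonants /s/ and /p/, so it deletes. → [kakfkfspe].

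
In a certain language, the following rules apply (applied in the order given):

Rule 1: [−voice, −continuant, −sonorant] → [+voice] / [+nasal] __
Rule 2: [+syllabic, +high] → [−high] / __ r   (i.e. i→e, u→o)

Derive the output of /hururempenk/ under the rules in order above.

hororembeng

Rule 1 (post-nasal voicing): /p/ is a voiceless stop immediately after the nasal /m/, so it voices to [b]. /k/ is a voiceless stop immediately after the nasal /n/, so it voices to [g]. /hururempenk/ → hururembeng.
Rule 2 (pre-rhotic lowering): /u/ is a high vowel immediately before /r/, so it lowers to [o]. /u/ is a high vowel immediately before /r/, so it lowers to [o]. /hururembeng/ → hororembeng.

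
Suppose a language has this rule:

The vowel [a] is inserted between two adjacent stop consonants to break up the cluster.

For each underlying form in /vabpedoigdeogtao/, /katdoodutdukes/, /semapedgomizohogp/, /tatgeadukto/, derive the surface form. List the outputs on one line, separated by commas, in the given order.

/vabpedoigdeogtao/: /b/ and /p/ form a stop–stop cluster, so [a] is inserted between them. /g/ and /d/ form a stop–stop cluster, so [a] is inserted between them. /g/ and /t/ form a stop–stop cluster, so [a] is inserted between them. → [vabapedoigadeogatao].
/katdoodutdukes/: /t/ and /d/ form a stop–stop cluster, so [a] is inserted between them. /t/ and /d/ form a stop–stop cluster, so [a] is inserted between them. → [katadoodutadukes].
/semapedgomizohogp/: /d/ and /g/ form a stop–stop cluster, so [a] is inserted between them. /g/ and /p/ form a stop–stop cluster, so [a] is inserted between them. → [semapedagomizohogap].
/tatgeadukto/: /t/ and /g/ form a stop–stop cluster, so [a] is inserted between them. /k/ and /t/ form a stop–stop cluster, so [a] is inserted between them. → [tatageadukato].

vabapedoigadeogatao, katadoodutadukes, semapedagomizohogap, tatageadukato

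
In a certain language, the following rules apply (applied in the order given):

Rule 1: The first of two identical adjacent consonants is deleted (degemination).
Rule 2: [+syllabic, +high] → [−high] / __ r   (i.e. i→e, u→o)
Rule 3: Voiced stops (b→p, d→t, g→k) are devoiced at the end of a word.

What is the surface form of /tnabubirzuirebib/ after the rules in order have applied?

tnabuberzuerebip

Rule 1 (degemination): no segment meets the environment; /tnabubirzuirebib/ is unchanged.
Rule 2 (pre-rhotic lowering): /i/ is a high vowel immediately before /r/, so it lowers to [e]. /i/ is a high vowel immediately before /r/, so it lowers to [e]. /tnabubirzuirebib/ → tnabuberzuerebib.
Rule 3 (final devoicing): /b/ is a voiced stop in word-final position, so it devoices to [p]. /tnabuberzuerebib/ → tnabuberzuerebip.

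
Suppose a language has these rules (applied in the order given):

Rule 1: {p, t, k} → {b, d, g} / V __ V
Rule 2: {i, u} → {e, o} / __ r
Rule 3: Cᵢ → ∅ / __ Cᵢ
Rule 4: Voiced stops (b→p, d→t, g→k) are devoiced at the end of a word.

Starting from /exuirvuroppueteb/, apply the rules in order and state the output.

Rule 1 (intervocalic voicing): /t/ is a voiceless stop between vowels /e/ and /e/, so it voices to [d]. /exuirvuroppueteb/ → exuirvuroppuedeb.
Rule 2 (pre-rhotic lowering): /i/ is a high vowel immediately before /r/, so it lowers to [e]. /u/ is a high vowel immediately before /r/, so it lowers to [o]. /exuirvuroppuedeb/ → exuervoroppuedeb.
Rule 3 (degemination): /pp/ is a geminate; the first /p/ deletes. /exuervoroppuedeb/ → exuervoropuedeb.
Rule 4 (final devoicing): /b/ is a voiced stop in word-final position, so it devoices to [p]. /exuervoropuedeb/ → exuervoropuedep.

exuervoropuedep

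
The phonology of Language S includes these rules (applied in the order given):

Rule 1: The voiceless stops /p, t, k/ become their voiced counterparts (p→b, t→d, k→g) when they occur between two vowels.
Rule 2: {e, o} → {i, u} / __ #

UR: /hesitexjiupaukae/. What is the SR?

hesidexjiubaugai

Rule 1 (intervocalic voicing): /t/ is a voiceless stop between vowels /i/ and /e/, so it voices to [d]. /p/ is a voiceless stop between vowels /u/ and /a/, so it voices to [b]. /k/ is a voiceless stop between vowels /u/ and /a/, so it voices to [g]. /hesitexjiupaukae/ → hesidexjiubaugae.
Rule 2 (final vowel raising): /e/ is a mid vowel in word-final position, so it raises to [i]. /hesidexjiubaugae/ → hesidexjiubaugai.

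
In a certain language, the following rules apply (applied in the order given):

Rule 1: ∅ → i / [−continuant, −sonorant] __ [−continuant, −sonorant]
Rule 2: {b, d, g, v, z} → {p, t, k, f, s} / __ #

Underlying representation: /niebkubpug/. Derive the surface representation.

niebikubipuk

Rule 1 (stop-cluster i-epenthesis): /b/ and /k/ form a stop–stop cluster, so [i] is inserted between them. /b/ and /p/ form a stop–stop cluster, so [i] is inserted between them. /niebkubpug/ → niebikubipug.
Rule 2 (final devoicing): /g/ is a voiced obstruent in word-final position, so it devoices to [k]. /niebikubipug/ → niebikubipuk.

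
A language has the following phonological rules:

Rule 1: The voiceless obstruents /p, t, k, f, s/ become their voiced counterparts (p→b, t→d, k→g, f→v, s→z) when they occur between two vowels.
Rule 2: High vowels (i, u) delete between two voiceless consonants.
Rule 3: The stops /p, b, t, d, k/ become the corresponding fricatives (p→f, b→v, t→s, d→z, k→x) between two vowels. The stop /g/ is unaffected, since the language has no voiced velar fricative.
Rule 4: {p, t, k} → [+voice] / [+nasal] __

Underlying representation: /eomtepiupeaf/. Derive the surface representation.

eomdeviuveaf

Rule 1 (intervocalic voicing): /p/ is a voiceless obstruent between vowels /e/ and /i/, so it voices to [b]. /p/ is a voiceless obstruent between vowels /u/ and /e/, so it voices to [b]. /eomtepiupeaf/ → eomtebiubeaf.
Rule 2 (high vowel syncope): no segment meets the environment; /eomtebiubeaf/ is unchanged.
Rule 3 (intervocalic spirantization): /b/ is a stop between vowels /e/ and /i/, so it spirantizes to the fricative [v]. /b/ is a stop between vowels /u/ and /e/, so it spirantizes to the fricative [v]. /eomtebiubeaf/ → eomteviuveaf.
Rule 4 (post-nasal voicing): /t/ is a voiceless stop immediately after the nasal /m/, so it voices to [d]. /eomteviuveaf/ → eomdeviuveaf.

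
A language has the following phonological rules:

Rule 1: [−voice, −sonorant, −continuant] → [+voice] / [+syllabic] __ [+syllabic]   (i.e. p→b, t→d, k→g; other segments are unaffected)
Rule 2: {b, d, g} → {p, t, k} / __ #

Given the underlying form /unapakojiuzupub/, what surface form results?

Rule 1 (intervocalic voicing): /p/ is a voiceless stop between vowels /a/ and /a/, so it voices to [b]. /k/ is a voiceless stop between vowels /a/ and /o/, so it voices to [g]. /p/ is a voiceless stop between vowels /u/ and /u/, so it voices to [b]. /unapakojiuzupub/ → unabagojiuzubub.
Rule 2 (final devoicing): /b/ is a voiced stop in word-final position, so it devoices to [p]. /unabagojiuzubub/ → unabagojiuzubup.

unabagojiuzubup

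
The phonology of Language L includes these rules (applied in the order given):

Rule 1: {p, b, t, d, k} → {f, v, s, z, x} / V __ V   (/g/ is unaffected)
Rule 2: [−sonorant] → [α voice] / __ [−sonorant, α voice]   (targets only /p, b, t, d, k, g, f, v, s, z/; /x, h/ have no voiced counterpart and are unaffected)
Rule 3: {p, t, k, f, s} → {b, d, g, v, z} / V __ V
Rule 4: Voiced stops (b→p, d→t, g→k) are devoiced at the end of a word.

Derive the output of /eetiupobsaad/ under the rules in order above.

Rule 1 (intervocalic spirantization): /t/ is a stop between vowels /e/ and /i/, so it spirantizes to the fricative [s]. /p/ is a stop between vowels /u/ and /o/, so it spirantizes to the fricative [f]. /eetiupobsaad/ → eesiufobsaad.
Rule 2 (regressive voicing assimilation): /b/ precedes the voiceless obstruent /s/, so it devoices to [p] by assimilation. /eesiufobsaad/ → eesiufopsaad.
Rule 3 (intervocalic voicing): /s/ is a voiceless obstruent between vowels /e/ and /i/, so it voices to [z]. /f/ is a voiceless obstruent between vowels /u/ and /o/, so it voices to [v]. /eesiufopsaad/ → eeziuvopsaad.
Rule 4 (final devoicing): /d/ is a voiced stop in word-final position, so it devoices to [t]. /eeziuvopsaad/ → eeziuvopsaat.

eeziuvopsaat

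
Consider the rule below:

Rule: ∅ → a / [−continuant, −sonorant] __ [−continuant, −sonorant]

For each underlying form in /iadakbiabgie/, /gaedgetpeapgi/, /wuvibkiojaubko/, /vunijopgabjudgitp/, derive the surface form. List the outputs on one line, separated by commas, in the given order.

iadakabiabagie, gaedagetapeapagi, wuvibakiojaubako, vunijopagabjudagitap

/iadakbiabgie/: /k/ and /b/ form a stop–stop cluster, so [a] is inserted between them. /b/ and /g/ form a stop–stop cluster, so [a] is inserted between them. → [iadakabiabagie].
/gaedgetpeapgi/: /d/ and /g/ form a stop–stop cluster, so [a] is inserted between them. /t/ and /p/ form a stop–stop cluster, so [a] is inserted between them. /p/ and /g/ form a stop–stop cluster, so [a] is inserted between them. → [gaedagetapeapagi].
/wuvibkiojaubko/: /b/ and /k/ form a stop–stop cluster, so [a] is inserted between them. /b/ and /k/ form a stop–stop cluster, so [a] is inserted between them. → [wuvibakiojaubako].
/vunijopgabjudgitp/: /p/ and /g/ form a stop–stop cluster, so [a] is inserted between them. /d/ and /g/ form a stop–stop cluster, so [a] is inserted between them. /t/ and /p/ form a stop–stop cluster, so [a] is inserted between them. → [vunijopagabjudagitap].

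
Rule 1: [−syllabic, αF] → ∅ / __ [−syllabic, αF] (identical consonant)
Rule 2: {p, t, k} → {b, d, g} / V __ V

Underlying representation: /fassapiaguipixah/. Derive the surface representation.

fasabiaguibixah

Rule 1 (degemination): /ss/ is a geminate; the first /s/ deletes. /fassapiaguipixah/ → fasapiaguipixah.
Rule 2 (intervocalic voicing): /p/ is a voiceless stop between vowels /a/ and /i/, so it voices to [b]. /p/ is a voiceless stop between vowels /i/ and /i/, so it voices to [b]. /fasapiaguipixah/ → fasabiaguibixah.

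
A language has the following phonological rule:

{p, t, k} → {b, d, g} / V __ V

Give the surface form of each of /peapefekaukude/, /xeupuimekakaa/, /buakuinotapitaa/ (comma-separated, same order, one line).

peabefegaugude, xeubuimegagaa, buaguinodabidaa

/peapefekaukude/: /p/ is a voiceless stop between vowels /a/ and /e/, so it voices to [b]. /k/ is a voiceless stop between vowels /e/ and /a/, so it voices to [g]. /k/ is a voiceless stop between vowels /u/ and /u/, so it voices to [g]. → [peabefegaugude].
/xeupuimekakaa/: /p/ is a voiceless stop between vowels /u/ and /u/, so it voices to [b]. /k/ is a voiceless stop between vowels /e/ and /a/, so it voices to [g]. /k/ is a voiceless stop between vowels /a/ and /a/, so it voices to [g]. → [xeubuimegagaa].
/buakuinotapitaa/: /k/ is a voiceless stop between vowels /a/ and /u/, so it voices to [g]. /t/ is a voiceless stop between vowels /o/ and /a/, so it voices to [d]. /p/ is a voiceless stop between vowels /a/ and /i/, so it voices to [b]. /t/ is a voiceless stop between vowels /i/ and /a/, so it voices to [d]. → [buaguinodabidaa].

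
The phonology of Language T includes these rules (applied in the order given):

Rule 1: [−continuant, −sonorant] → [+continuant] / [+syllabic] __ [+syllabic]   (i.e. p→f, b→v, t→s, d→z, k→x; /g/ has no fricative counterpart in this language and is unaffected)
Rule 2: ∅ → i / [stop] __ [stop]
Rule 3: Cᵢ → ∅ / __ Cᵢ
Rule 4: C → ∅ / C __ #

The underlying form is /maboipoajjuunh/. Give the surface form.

Rule 1 (intervocalic spirantization): /b/ is a stop between vowels /a/ and /o/, so it spirantizes to the fricative [v]. /p/ is a stop between vowels /i/ and /o/, so it spirantizes to the fricative [f]. /maboipoajjuunh/ → mavoifoajjuunh.
Rule 2 (stop-cluster i-epenthesis): no segment meets the environment; /mavoifoajjuunh/ is unchanged.
Rule 3 (degemination): /jj/ is a geminate; the first /j/ deletes. /mavoifoajjuunh/ → mavoifoajuunh.
Rule 4 (final cluster simplification): /h/ is the second consonant of a word-final cluster /nh/, so it deletes. /mavoifoajuunh/ → mavoifoajuun.

mavoifoajuun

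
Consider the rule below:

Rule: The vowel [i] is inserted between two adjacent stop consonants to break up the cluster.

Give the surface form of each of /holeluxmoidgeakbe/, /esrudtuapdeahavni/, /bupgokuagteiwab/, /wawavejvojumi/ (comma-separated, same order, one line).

holeluxmoidigeakibe, esrudituapideahavni, bupigokuagiteiwab, wawavejvojumi

/holeluxmoidgeakbe/: /d/ and /g/ form a stop–stop cluster, so [i] is inserted between them. /k/ and /b/ form a stop–stop cluster, so [i] is inserted between them. → [holeluxmoidigeakibe].
/esrudtuapdeahavni/: /d/ and /t/ form a stop–stop cluster, so [i] is inserted between them. /p/ and /d/ form a stop–stop cluster, so [i] is inserted between them. → [esrudituapideahavni].
/bupgokuagteiwab/: /p/ and /g/ form a stop–stop cluster, so [i] is inserted between them. /g/ and /t/ form a stop–stop cluster, so [i] is inserted between them. → [bupigokuagiteiwab].
/wawavejvojumi/: the rule's environment is not met; surfaces unchanged as [wawavejvojumi].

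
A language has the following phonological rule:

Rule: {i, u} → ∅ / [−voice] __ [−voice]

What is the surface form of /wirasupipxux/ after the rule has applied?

/u/ is a high vowel flanked by voiceless consonants /s/ and /p/, so it deletes.
/i/ is a high vowel flanked by voiceless consonants /p/ and /p/, so it deletes.
/u/ is a high vowel flanked by voiceless consonants /x/ and /x/, so it deletes.
The other instance of /i/ does not occur in the required environment and remains unchanged.
Surface form: [wirasppxx].

wirasppxx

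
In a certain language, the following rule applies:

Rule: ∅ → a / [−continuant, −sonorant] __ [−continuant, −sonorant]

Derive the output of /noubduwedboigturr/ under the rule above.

noubaduwedaboigaturr

/b/ and /d/ form a stop–stop cluster, so [a] is inserted between them.
/d/ and /b/ form a stop–stop cluster, so [a] is inserted between them.
/g/ and /t/ form a stop–stop cluster, so [a] is inserted between them.
Surface form: [noubaduwedaboigaturr].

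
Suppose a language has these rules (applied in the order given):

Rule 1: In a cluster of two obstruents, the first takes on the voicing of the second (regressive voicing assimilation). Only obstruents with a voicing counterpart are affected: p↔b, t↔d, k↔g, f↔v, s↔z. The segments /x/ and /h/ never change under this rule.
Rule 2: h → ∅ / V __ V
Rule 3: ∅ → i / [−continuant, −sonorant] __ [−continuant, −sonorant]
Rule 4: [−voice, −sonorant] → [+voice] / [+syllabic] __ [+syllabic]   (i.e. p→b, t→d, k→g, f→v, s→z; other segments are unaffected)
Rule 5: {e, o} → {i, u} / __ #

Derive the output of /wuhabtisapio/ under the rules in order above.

wuabidizabiu

Rule 1 (regressive voicing assimilation): /b/ precedes the voiceless obstruent /t/, so it devoices to [p] by assimilation. /wuhabtisapio/ → wuhaptisapio.
Rule 2 (intervocalic h-deletion): /h/ occurs between vowels /u/ and /a/, so it deletes. /wuhaptisapio/ → wuaptisapio.
Rule 3 (stop-cluster i-epenthesis): /p/ and /t/ form a stop–stop cluster, so [i] is inserted between them. /wuaptisapio/ → wuapitisapio.
Rule 4 (intervocalic voicing): /p/ is a voiceless obstruent between vowels /a/ and /i/, so it voices to [b]. /t/ is a voiceless obstruent between vowels /i/ and /i/, so it voices to [d]. /s/ is a voiceless obstruent between vowels /i/ and /a/, so it voices to [z]. /p/ is a voiceless obstruent between vowels /a/ and /i/, so it voices to [b]. /wuapitisapio/ → wuabidizabio.
Rule 5 (final vowel raising): /o/ is a mid vowel in word-final position, so it raises to [u]. /wuabidizabio/ → wuabidizabiu.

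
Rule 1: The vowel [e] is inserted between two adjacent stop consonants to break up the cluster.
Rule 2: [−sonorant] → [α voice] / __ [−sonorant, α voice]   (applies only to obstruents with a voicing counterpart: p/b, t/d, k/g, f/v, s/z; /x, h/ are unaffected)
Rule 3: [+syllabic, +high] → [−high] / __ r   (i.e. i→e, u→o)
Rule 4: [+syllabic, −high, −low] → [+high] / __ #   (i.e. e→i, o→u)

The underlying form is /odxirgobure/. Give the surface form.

Rule 1 (stop-cluster e-epenthesis): no segment meets the environment; /odxirgobure/ is unchanged.
Rule 2 (regressive voicing assimilation): /d/ precedes the voiceless obstruent /x/, so it devoices to [t] by assimilation. /odxirgobure/ → otxirgobure.
Rule 3 (pre-rhotic lowering): /i/ is a high vowel immediately before /r/, so it lowers to [e]. /u/ is a high vowel immediately before /r/, so it lowers to [o]. /otxirgobure/ → otxergobore.
Rule 4 (final vowel raising): /e/ is a mid vowel in word-final position, so it raises to [i]. /otxergobore/ → otxergobori.

otxergobori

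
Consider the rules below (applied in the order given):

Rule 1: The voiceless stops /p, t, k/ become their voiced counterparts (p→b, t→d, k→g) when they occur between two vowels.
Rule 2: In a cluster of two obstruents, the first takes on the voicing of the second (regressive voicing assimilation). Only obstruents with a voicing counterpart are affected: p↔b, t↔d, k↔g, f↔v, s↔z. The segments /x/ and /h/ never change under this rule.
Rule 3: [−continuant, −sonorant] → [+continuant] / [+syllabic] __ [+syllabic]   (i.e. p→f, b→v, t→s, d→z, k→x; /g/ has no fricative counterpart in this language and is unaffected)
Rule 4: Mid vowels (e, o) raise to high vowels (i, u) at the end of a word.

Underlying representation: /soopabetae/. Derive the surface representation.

Rule 1 (intervocalic voicing): /p/ is a voiceless stop between vowels /o/ and /a/, so it voices to [b]. /t/ is a voiceless stop between vowels /e/ and /a/, so it voices to [d]. /soopabetae/ → soobabedae.
Rule 2 (regressive voicing assimilation): no segment meets the environment; /soobabedae/ is unchanged.
Rule 3 (intervocalic spirantization): /b/ is a stop between vowels /o/ and /a/, so it spirantizes to the fricative [v]. /b/ is a stop between vowels /a/ and /e/, so it spirantizes to the fricative [v]. /d/ is a stop between vowels /e/ and /a/, so it spirantizes to the fricative [z]. /soobabedae/ → soovavezae.
Rule 4 (final vowel raising): /e/ is a mid vowel in word-final position, so it raises to [i]. /soovavezae/ → soovavezai.

soovavezai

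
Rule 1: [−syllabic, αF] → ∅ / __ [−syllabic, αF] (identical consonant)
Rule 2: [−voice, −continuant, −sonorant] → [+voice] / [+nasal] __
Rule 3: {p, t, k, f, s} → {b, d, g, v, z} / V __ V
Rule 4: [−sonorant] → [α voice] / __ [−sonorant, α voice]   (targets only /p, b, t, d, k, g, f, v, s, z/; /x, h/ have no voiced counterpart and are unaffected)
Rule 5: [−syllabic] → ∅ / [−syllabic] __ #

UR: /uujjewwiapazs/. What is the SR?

uujewiabas

Rule 1 (degemination): /jj/ is a geminate; the first /j/ deletes. /ww/ is a geminate; the first /w/ deletes. /uujjewwiapazs/ → uujewiapazs.
Rule 2 (post-nasal voicing): no segment meets the environment; /uujewiapazs/ is unchanged.
Rule 3 (intervocalic voicing): /p/ is a voiceless obstruent between vowels /a/ and /a/, so it voices to [b]. /uujewiapazs/ → uujewiabazs.
Rule 4 (regressive voicing assimilation): /z/ precedes the voiceless obstruent /s/, so it devoices to [s] by assimilation. /uujewiabazs/ → uujewiabass.
Rule 5 (final cluster simplification): /s/ is the second consonant of a word-final cluster /ss/, so it deletes. /uujewiabass/ → uujewiabas.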